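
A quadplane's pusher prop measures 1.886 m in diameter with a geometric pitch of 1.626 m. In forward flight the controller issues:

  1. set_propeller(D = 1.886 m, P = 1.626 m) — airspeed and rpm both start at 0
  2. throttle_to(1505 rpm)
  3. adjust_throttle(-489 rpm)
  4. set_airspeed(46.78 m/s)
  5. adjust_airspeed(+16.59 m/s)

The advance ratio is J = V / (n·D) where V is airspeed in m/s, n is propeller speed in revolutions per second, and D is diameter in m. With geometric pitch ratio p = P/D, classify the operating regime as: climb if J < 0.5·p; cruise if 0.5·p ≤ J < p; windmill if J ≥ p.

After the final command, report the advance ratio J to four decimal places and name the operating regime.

J = 1.9843, regime = windmill

set_propeller: D = 1.886 m, P = 1.626 m (p = P/D = 0.862142); state ← (V=0, rpm=0)
throttle_to(1505): rpm ← 1505
adjust_throttle(-489): rpm ← 1505 -489 = 1016
set_airspeed(46.78): V ← 46.78 m/s
adjust_airspeed(+16.59): V ← 46.78 +16.59 = 63.37 m/s
final state: V = 63.37 m/s, rpm = 1016 → n = rpm/60 = 16.933333 rev/s
J = V / (n·D) = 63.37 / (16.933333 × 1.886) = 1.984264
regime bands: climb J<0.4311 | cruise [0.4311, 0.8621) | windmill J≥0.8621
J = 1.9843 → windmill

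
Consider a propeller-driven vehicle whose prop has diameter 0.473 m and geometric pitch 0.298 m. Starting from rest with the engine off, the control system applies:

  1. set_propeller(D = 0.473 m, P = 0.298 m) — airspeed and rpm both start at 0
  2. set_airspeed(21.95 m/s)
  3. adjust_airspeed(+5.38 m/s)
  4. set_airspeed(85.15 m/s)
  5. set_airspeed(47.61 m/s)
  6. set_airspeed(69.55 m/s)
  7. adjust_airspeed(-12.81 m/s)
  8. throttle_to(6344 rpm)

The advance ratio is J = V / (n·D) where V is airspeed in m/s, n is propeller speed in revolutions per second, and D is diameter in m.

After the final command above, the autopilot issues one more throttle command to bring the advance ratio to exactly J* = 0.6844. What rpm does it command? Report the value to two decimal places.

rpm = 10516.46

set_propeller: D = 0.473 m, P = 0.298 m (p = P/D = 0.630021); state ← (V=0, rpm=0)
set_airspeed(21.95): V ← 21.95 m/s
adjust_airspeed(+5.38): V ← 21.95 +5.38 = 27.33 m/s
set_airspeed(85.15): V ← 85.15 m/s
set_airspeed(47.61): V ← 47.61 m/s
set_airspeed(69.55): V ← 69.55 m/s
adjust_airspeed(-12.81): V ← 69.55 -12.81 = 56.74 m/s
throttle_to(6344): rpm ← 6344
final state: V = 56.74 m/s, rpm = 6344 → n = rpm/60 = 105.733333 rev/s
target J* = 0.6844; solve J* = V/(n·D) for n: n = V/(J*·D) = 56.74/(0.6844 × 0.473) = 175.274279 rev/s
rpm = 60·n = 10516.456754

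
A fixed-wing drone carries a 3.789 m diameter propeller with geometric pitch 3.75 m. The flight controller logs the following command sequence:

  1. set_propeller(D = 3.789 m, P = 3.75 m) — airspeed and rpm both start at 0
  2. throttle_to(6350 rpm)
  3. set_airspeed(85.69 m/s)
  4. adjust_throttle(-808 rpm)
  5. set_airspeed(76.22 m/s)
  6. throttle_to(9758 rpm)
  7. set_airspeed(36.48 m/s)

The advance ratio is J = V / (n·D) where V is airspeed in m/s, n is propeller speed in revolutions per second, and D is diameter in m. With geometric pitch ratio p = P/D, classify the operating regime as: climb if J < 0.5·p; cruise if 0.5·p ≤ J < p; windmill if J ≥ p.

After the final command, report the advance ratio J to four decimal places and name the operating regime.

J = 0.0592, regime = climb

set_propeller: D = 3.789 m, P = 3.75 m (p = P/D = 0.989707); state ← (V=0, rpm=0)
throttle_to(6350): rpm ← 6350
set_airspeed(85.69): V ← 85.69 m/s
adjust_throttle(-808): rpm ← 6350 -808 = 5542
set_airspeed(76.22): V ← 76.22 m/s
throttle_to(9758): rpm ← 9758
set_airspeed(36.48): V ← 36.48 m/s
final state: V = 36.48 m/s, rpm = 9758 → n = rpm/60 = 162.633333 rev/s
J = V / (n·D) = 36.48 / (162.633333 × 3.789) = 0.059200
regime bands: climb J<0.4949 | cruise [0.4949, 0.9897) | windmill J≥0.9897
J = 0.0592 → climb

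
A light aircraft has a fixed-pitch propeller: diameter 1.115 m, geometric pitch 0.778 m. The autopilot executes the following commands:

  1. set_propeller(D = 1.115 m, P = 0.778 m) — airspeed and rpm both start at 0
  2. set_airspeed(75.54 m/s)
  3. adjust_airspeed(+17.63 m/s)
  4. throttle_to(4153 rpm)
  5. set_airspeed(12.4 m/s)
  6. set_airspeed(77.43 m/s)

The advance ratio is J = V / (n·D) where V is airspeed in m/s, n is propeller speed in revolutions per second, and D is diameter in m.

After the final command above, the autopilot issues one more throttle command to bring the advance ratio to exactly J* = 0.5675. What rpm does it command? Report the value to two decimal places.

rpm = 7342.09

set_propeller: D = 1.115 m, P = 0.778 m (p = P/D = 0.697758); state ← (V=0, rpm=0)
set_airspeed(75.54): V ← 75.54 m/s
adjust_airspeed(+17.63): V ← 75.54 +17.63 = 93.17 m/s
throttle_to(4153): rpm ← 4153
set_airspeed(12.4): V ← 12.4 m/s
set_airspeed(77.43): V ← 77.43 m/s
final state: V = 77.43 m/s, rpm = 4153 → n = rpm/60 = 69.216667 rev/s
target J* = 0.5675; solve J* = V/(n·D) for n: n = V/(J*·D) = 77.43/(0.5675 × 1.115) = 122.368187 rev/s
rpm = 60·n = 7342.091227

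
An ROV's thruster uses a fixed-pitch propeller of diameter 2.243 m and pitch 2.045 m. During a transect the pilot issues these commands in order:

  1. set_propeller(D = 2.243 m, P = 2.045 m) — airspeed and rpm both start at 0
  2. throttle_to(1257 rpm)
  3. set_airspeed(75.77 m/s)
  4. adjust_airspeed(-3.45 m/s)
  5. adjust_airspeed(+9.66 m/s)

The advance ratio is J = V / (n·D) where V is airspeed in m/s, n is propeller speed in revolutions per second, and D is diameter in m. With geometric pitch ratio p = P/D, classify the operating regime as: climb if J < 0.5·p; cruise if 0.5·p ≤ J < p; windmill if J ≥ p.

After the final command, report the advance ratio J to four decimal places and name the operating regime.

J = 1.7446, regime = windmill

set_propeller: D = 2.243 m, P = 2.045 m (p = P/D = 0.911725); state ← (V=0, rpm=0)
throttle_to(1257): rpm ← 1257
set_airspeed(75.77): V ← 75.77 m/s
adjust_airspeed(-3.45): V ← 75.77 -3.45 = 72.32 m/s
adjust_airspeed(+9.66): V ← 72.32 +9.66 = 81.98 m/s
final state: V = 81.98 m/s, rpm = 1257 → n = rpm/60 = 20.950000 rev/s
J = V / (n·D) = 81.98 / (20.950000 × 2.243) = 1.744595
regime bands: climb J<0.4559 | cruise [0.4559, 0.9117) | windmill J≥0.9117
J = 1.7446 → windmill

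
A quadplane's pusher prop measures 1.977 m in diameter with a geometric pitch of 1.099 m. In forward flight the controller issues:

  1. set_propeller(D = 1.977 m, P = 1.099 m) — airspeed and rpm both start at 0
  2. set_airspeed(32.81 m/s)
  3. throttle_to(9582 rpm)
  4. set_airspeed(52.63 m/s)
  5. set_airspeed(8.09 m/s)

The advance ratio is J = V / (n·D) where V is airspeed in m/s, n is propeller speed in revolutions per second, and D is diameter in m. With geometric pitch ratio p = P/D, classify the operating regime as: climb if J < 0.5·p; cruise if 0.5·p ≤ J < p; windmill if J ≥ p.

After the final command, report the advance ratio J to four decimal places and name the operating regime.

J = 0.0256, regime = climb

set_propeller: D = 1.977 m, P = 1.099 m (p = P/D = 0.555893); state ← (V=0, rpm=0)
set_airspeed(32.81): V ← 32.81 m/s
throttle_to(9582): rpm ← 9582
set_airspeed(52.63): V ← 52.63 m/s
set_airspeed(8.09): V ← 8.09 m/s
final state: V = 8.09 m/s, rpm = 9582 → n = rpm/60 = 159.700000 rev/s
J = V / (n·D) = 8.09 / (159.700000 × 1.977) = 0.025623
regime bands: climb J<0.2779 | cruise [0.2779, 0.5559) | windmill J≥0.5559
J = 0.0256 → climb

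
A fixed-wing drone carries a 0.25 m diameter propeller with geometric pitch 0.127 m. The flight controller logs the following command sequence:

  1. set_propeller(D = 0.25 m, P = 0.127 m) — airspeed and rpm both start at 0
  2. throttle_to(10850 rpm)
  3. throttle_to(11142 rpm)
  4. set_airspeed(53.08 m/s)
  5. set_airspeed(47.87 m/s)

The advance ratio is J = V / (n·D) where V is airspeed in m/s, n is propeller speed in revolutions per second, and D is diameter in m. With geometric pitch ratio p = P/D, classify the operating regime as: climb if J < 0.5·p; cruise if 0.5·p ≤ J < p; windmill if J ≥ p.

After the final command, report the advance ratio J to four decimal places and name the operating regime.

set_propeller: D = 0.25 m, P = 0.127 m (p = P/D = 0.508000); state ← (V=0, rpm=0)
throttle_to(10850): rpm ← 10850
throttle_to(11142): rpm ← 11142
set_airspeed(53.08): V ← 53.08 m/s
set_airspeed(47.87): V ← 47.87 m/s
final state: V = 47.87 m/s, rpm = 11142 → n = rpm/60 = 185.700000 rev/s
J = V / (n·D) = 47.87 / (185.700000 × 0.25) = 1.031125
regime bands: climb J<0.2540 | cruise [0.2540, 0.5080) | windmill J≥0.5080
J = 1.0311 → windmill

J = 1.0311, regime = windmill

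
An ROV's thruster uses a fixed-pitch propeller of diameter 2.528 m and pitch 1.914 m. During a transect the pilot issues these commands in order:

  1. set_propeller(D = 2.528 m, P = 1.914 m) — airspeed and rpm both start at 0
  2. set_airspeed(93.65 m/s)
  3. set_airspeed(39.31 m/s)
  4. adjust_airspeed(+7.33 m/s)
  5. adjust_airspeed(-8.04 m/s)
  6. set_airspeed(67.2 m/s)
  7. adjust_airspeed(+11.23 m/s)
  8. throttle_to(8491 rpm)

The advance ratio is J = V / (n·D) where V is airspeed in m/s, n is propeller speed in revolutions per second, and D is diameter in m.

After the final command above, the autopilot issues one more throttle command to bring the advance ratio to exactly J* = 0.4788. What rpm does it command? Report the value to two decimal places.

set_propeller: D = 2.528 m, P = 1.914 m (p = P/D = 0.757120); state ← (V=0, rpm=0)
set_airspeed(93.65): V ← 93.65 m/s
set_airspeed(39.31): V ← 39.31 m/s
adjust_airspeed(+7.33): V ← 39.31 +7.33 = 46.64 m/s
adjust_airspeed(-8.04): V ← 46.64 -8.04 = 38.6 m/s
set_airspeed(67.2): V ← 67.2 m/s
adjust_airspeed(+11.23): V ← 67.2 +11.23 = 78.43 m/s
throttle_to(8491): rpm ← 8491
final state: V = 78.43 m/s, rpm = 8491 → n = rpm/60 = 141.516667 rev/s
target J* = 0.4788; solve J* = V/(n·D) for n: n = V/(J*·D) = 78.43/(0.4788 × 2.528) = 64.796419 rev/s
rpm = 60·n = 3887.785127

rpm = 3887.79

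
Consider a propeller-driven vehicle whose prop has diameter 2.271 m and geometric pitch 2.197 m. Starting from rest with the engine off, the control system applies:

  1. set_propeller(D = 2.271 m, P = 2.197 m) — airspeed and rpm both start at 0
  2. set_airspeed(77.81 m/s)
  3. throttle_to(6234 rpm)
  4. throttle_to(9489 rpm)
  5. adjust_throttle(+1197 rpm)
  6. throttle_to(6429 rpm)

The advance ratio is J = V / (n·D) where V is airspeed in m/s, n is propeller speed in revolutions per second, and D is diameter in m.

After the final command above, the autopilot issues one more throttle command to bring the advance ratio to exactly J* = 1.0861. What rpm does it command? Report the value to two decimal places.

rpm = 1892.78

set_propeller: D = 2.271 m, P = 2.197 m (p = P/D = 0.967415); state ← (V=0, rpm=0)
set_airspeed(77.81): V ← 77.81 m/s
throttle_to(6234): rpm ← 6234
throttle_to(9489): rpm ← 9489
adjust_throttle(+1197): rpm ← 9489 +1197 = 10686
throttle_to(6429): rpm ← 6429
final state: V = 77.81 m/s, rpm = 6429 → n = rpm/60 = 107.150000 rev/s
target J* = 1.0861; solve J* = V/(n·D) for n: n = V/(J*·D) = 77.81/(1.0861 × 2.271) = 31.546303 rev/s
rpm = 60·n = 1892.778167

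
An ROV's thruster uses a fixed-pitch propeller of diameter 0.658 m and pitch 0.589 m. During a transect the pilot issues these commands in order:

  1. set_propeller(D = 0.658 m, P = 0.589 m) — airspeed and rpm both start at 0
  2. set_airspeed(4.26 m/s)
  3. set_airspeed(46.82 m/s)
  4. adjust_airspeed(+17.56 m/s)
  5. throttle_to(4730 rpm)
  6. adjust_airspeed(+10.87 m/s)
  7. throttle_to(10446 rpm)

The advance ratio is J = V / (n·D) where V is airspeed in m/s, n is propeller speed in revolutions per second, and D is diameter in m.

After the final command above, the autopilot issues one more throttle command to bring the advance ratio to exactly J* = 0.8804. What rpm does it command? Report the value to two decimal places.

set_propeller: D = 0.658 m, P = 0.589 m (p = P/D = 0.895137); state ← (V=0, rpm=0)
set_airspeed(4.26): V ← 4.26 m/s
set_airspeed(46.82): V ← 46.82 m/s
adjust_airspeed(+17.56): V ← 46.82 +17.56 = 64.38 m/s
throttle_to(4730): rpm ← 4730
adjust_airspeed(+10.87): V ← 64.38 +10.87 = 75.25 m/s
throttle_to(10446): rpm ← 10446
final state: V = 75.25 m/s, rpm = 10446 → n = rpm/60 = 174.100000 rev/s
target J* = 0.8804; solve J* = V/(n·D) for n: n = V/(J*·D) = 75.25/(0.8804 × 0.658) = 129.897435 rev/s
rpm = 60·n = 7793.846124

rpm = 7793.85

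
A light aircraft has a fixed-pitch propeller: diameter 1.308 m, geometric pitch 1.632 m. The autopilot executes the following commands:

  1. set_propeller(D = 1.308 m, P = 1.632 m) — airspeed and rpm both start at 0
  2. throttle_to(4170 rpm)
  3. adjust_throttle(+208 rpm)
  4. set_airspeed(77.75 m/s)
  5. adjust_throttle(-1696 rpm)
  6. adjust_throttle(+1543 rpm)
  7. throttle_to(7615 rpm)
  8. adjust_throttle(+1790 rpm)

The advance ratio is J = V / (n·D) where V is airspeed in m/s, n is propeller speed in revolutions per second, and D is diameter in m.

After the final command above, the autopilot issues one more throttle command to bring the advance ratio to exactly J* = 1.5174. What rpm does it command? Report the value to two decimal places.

rpm = 2350.41

set_propeller: D = 1.308 m, P = 1.632 m (p = P/D = 1.247706); state ← (V=0, rpm=0)
throttle_to(4170): rpm ← 4170
adjust_throttle(+208): rpm ← 4170 +208 = 4378
set_airspeed(77.75): V ← 77.75 m/s
adjust_throttle(-1696): rpm ← 4378 -1696 = 2682
adjust_throttle(+1543): rpm ← 2682 +1543 = 4225
throttle_to(7615): rpm ← 7615
adjust_throttle(+1790): rpm ← 7615 +1790 = 9405
final state: V = 77.75 m/s, rpm = 9405 → n = rpm/60 = 156.750000 rev/s
target J* = 1.5174; solve J* = V/(n·D) for n: n = V/(J*·D) = 77.75/(1.5174 × 1.308) = 39.173518 rev/s
rpm = 60·n = 2350.411073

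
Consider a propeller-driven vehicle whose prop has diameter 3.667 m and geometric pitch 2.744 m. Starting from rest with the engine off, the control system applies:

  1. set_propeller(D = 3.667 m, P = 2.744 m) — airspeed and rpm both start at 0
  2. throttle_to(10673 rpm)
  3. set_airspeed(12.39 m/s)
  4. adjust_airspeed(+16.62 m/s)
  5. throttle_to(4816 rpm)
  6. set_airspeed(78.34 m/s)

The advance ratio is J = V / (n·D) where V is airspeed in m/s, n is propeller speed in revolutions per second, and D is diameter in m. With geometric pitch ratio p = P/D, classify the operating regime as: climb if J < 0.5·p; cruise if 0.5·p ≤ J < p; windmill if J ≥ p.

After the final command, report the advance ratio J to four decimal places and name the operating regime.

J = 0.2662, regime = climb

set_propeller: D = 3.667 m, P = 2.744 m (p = P/D = 0.748296); state ← (V=0, rpm=0)
throttle_to(10673): rpm ← 10673
set_airspeed(12.39): V ← 12.39 m/s
adjust_airspeed(+16.62): V ← 12.39 +16.62 = 29.01 m/s
throttle_to(4816): rpm ← 4816
set_airspeed(78.34): V ← 78.34 m/s
final state: V = 78.34 m/s, rpm = 4816 → n = rpm/60 = 80.266667 rev/s
J = V / (n·D) = 78.34 / (80.266667 × 3.667) = 0.266157
regime bands: climb J<0.3741 | cruise [0.3741, 0.7483) | windmill J≥0.7483
J = 0.2662 → climb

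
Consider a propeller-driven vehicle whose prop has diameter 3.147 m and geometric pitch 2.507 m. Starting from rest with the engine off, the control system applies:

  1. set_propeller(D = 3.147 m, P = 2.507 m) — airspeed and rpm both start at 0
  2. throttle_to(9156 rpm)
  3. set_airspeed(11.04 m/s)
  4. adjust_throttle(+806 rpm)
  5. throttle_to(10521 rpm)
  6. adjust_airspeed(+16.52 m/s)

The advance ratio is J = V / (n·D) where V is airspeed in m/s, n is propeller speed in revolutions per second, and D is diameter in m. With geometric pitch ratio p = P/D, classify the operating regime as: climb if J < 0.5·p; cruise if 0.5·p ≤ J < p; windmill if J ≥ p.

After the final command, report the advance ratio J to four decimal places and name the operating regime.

set_propeller: D = 3.147 m, P = 2.507 m (p = P/D = 0.796632); state ← (V=0, rpm=0)
throttle_to(9156): rpm ← 9156
set_airspeed(11.04): V ← 11.04 m/s
adjust_throttle(+806): rpm ← 9156 +806 = 9962
throttle_to(10521): rpm ← 10521
adjust_airspeed(+16.52): V ← 11.04 +16.52 = 27.56 m/s
final state: V = 27.56 m/s, rpm = 10521 → n = rpm/60 = 175.350000 rev/s
J = V / (n·D) = 27.56 / (175.350000 × 3.147) = 0.049943
regime bands: climb J<0.3983 | cruise [0.3983, 0.7966) | windmill J≥0.7966
J = 0.0499 → climb

J = 0.0499, regime = climb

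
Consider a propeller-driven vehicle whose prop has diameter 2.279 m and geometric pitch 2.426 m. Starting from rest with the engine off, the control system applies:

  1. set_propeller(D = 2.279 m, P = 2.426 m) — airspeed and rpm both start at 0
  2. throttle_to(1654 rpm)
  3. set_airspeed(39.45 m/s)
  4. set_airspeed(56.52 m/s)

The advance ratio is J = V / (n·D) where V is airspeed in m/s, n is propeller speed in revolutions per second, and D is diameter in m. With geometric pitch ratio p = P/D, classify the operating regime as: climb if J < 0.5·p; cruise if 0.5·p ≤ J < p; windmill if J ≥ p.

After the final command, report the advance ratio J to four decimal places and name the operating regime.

J = 0.8996, regime = cruise

set_propeller: D = 2.279 m, P = 2.426 m (p = P/D = 1.064502); state ← (V=0, rpm=0)
throttle_to(1654): rpm ← 1654
set_airspeed(39.45): V ← 39.45 m/s
set_airspeed(56.52): V ← 56.52 m/s
final state: V = 56.52 m/s, rpm = 1654 → n = rpm/60 = 27.566667 rev/s
J = V / (n·D) = 56.52 / (27.566667 × 2.279) = 0.899650
regime bands: climb J<0.5323 | cruise [0.5323, 1.0645) | windmill J≥1.0645
J = 0.8996 → cruise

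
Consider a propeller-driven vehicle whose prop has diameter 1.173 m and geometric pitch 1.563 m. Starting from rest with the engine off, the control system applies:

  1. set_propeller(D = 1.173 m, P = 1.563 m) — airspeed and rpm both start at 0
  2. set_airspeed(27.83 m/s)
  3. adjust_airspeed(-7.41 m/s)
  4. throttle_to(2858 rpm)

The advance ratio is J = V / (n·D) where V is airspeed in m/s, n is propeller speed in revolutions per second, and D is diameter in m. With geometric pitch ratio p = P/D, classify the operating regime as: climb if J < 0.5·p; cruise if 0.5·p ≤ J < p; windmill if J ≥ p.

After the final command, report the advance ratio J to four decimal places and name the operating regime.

set_propeller: D = 1.173 m, P = 1.563 m (p = P/D = 1.332481); state ← (V=0, rpm=0)
set_airspeed(27.83): V ← 27.83 m/s
adjust_airspeed(-7.41): V ← 27.83 -7.41 = 20.42 m/s
throttle_to(2858): rpm ← 2858
final state: V = 20.42 m/s, rpm = 2858 → n = rpm/60 = 47.633333 rev/s
J = V / (n·D) = 20.42 / (47.633333 × 1.173) = 0.365466
regime bands: climb J<0.6662 | cruise [0.6662, 1.3325) | windmill J≥1.3325
J = 0.3655 → climb

J = 0.3655, regime = climb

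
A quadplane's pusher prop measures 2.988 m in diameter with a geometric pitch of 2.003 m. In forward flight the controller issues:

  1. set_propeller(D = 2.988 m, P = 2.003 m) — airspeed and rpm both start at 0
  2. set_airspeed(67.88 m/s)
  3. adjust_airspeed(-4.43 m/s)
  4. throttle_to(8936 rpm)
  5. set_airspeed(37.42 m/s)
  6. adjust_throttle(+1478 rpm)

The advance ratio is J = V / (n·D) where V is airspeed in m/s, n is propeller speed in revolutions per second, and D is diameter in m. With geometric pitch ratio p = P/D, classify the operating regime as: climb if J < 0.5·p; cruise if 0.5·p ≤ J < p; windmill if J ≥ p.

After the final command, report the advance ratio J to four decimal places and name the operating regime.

set_propeller: D = 2.988 m, P = 2.003 m (p = P/D = 0.670348); state ← (V=0, rpm=0)
set_airspeed(67.88): V ← 67.88 m/s
adjust_airspeed(-4.43): V ← 67.88 -4.43 = 63.45 m/s
throttle_to(8936): rpm ← 8936
set_airspeed(37.42): V ← 37.42 m/s
adjust_throttle(+1478): rpm ← 8936 +1478 = 10414
final state: V = 37.42 m/s, rpm = 10414 → n = rpm/60 = 173.566667 rev/s
J = V / (n·D) = 37.42 / (173.566667 × 2.988) = 0.072153
regime bands: climb J<0.3352 | cruise [0.3352, 0.6703) | windmill J≥0.6703
J = 0.0722 → climb

J = 0.0722, regime = climb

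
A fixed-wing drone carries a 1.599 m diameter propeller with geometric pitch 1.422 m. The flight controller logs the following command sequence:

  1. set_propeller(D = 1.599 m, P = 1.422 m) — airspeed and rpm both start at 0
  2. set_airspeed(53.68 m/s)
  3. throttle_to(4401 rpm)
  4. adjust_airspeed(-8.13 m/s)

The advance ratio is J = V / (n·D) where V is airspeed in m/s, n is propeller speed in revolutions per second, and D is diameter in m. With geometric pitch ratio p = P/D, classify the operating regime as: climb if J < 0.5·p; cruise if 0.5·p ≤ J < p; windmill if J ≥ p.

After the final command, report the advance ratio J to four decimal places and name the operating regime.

set_propeller: D = 1.599 m, P = 1.422 m (p = P/D = 0.889306); state ← (V=0, rpm=0)
set_airspeed(53.68): V ← 53.68 m/s
throttle_to(4401): rpm ← 4401
adjust_airspeed(-8.13): V ← 53.68 -8.13 = 45.55 m/s
final state: V = 45.55 m/s, rpm = 4401 → n = rpm/60 = 73.350000 rev/s
J = V / (n·D) = 45.55 / (73.350000 × 1.599) = 0.388365
regime bands: climb J<0.4447 | cruise [0.4447, 0.8893) | windmill J≥0.8893
J = 0.3884 → climb

J = 0.3884, regime = climb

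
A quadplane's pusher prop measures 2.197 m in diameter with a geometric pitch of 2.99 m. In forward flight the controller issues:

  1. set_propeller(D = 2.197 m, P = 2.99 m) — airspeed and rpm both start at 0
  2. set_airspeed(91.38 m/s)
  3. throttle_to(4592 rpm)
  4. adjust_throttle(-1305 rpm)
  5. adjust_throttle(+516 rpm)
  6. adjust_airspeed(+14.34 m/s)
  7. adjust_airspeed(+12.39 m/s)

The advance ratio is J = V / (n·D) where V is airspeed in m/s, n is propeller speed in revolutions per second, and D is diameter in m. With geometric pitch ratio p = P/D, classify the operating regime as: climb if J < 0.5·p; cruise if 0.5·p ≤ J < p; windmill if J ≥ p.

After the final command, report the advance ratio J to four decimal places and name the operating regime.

set_propeller: D = 2.197 m, P = 2.99 m (p = P/D = 1.360947); state ← (V=0, rpm=0)
set_airspeed(91.38): V ← 91.38 m/s
throttle_to(4592): rpm ← 4592
adjust_throttle(-1305): rpm ← 4592 -1305 = 3287
adjust_throttle(+516): rpm ← 3287 +516 = 3803
adjust_airspeed(+14.34): V ← 91.38 +14.34 = 105.72 m/s
adjust_airspeed(+12.39): V ← 105.72 +12.39 = 118.11 m/s
final state: V = 118.11 m/s, rpm = 3803 → n = rpm/60 = 63.383333 rev/s
J = V / (n·D) = 118.11 / (63.383333 × 2.197) = 0.848167
regime bands: climb J<0.6805 | cruise [0.6805, 1.3609) | windmill J≥1.3609
J = 0.8482 → cruise

J = 0.8482, regime = cruise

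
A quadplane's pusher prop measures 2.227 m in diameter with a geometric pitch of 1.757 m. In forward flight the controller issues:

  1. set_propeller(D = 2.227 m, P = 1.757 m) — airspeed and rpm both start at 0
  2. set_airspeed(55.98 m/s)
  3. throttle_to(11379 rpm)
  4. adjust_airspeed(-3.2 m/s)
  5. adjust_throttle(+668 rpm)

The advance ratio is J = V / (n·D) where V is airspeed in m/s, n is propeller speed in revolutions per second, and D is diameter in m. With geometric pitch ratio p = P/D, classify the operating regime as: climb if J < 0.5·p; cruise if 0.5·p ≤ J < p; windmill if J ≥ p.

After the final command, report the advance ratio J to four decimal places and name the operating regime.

J = 0.1180, regime = climb

set_propeller: D = 2.227 m, P = 1.757 m (p = P/D = 0.788954); state ← (V=0, rpm=0)
set_airspeed(55.98): V ← 55.98 m/s
throttle_to(11379): rpm ← 11379
adjust_airspeed(-3.2): V ← 55.98 -3.2 = 52.78 m/s
adjust_throttle(+668): rpm ← 11379 +668 = 12047
final state: V = 52.78 m/s, rpm = 12047 → n = rpm/60 = 200.783333 rev/s
J = V / (n·D) = 52.78 / (200.783333 × 2.227) = 0.118038
regime bands: climb J<0.3945 | cruise [0.3945, 0.7890) | windmill J≥0.7890
J = 0.1180 → climb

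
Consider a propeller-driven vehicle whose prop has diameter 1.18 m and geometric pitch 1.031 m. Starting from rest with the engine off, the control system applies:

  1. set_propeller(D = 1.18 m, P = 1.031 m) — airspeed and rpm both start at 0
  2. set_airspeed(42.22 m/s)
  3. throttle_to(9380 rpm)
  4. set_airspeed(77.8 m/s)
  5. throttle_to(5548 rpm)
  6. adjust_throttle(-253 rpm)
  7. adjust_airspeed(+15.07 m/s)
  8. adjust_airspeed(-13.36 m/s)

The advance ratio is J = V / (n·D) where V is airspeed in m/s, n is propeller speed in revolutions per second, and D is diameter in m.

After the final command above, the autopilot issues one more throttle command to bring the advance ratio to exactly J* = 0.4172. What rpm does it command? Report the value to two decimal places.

set_propeller: D = 1.18 m, P = 1.031 m (p = P/D = 0.873729); state ← (V=0, rpm=0)
set_airspeed(42.22): V ← 42.22 m/s
throttle_to(9380): rpm ← 9380
set_airspeed(77.8): V ← 77.8 m/s
throttle_to(5548): rpm ← 5548
adjust_throttle(-253): rpm ← 5548 -253 = 5295
adjust_airspeed(+15.07): V ← 77.8 +15.07 = 92.87 m/s
adjust_airspeed(-13.36): V ← 92.87 -13.36 = 79.51 m/s
final state: V = 79.51 m/s, rpm = 5295 → n = rpm/60 = 88.250000 rev/s
target J* = 0.4172; solve J* = V/(n·D) for n: n = V/(J*·D) = 79.51/(0.4172 × 1.18) = 161.508523 rev/s
rpm = 60·n = 9690.511400

rpm = 9690.51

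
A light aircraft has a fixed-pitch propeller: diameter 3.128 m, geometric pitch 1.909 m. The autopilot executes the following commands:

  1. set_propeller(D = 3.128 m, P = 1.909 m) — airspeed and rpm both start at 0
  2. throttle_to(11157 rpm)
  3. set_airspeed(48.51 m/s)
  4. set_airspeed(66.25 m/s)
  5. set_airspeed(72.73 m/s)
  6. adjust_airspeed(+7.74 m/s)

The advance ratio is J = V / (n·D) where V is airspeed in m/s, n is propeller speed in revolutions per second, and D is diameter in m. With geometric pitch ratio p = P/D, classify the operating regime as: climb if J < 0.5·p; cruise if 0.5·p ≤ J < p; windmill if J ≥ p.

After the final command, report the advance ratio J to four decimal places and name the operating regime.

set_propeller: D = 3.128 m, P = 1.909 m (p = P/D = 0.610294); state ← (V=0, rpm=0)
throttle_to(11157): rpm ← 11157
set_airspeed(48.51): V ← 48.51 m/s
set_airspeed(66.25): V ← 66.25 m/s
set_airspeed(72.73): V ← 72.73 m/s
adjust_airspeed(+7.74): V ← 72.73 +7.74 = 80.47 m/s
final state: V = 80.47 m/s, rpm = 11157 → n = rpm/60 = 185.950000 rev/s
J = V / (n·D) = 80.47 / (185.950000 × 3.128) = 0.138347
regime bands: climb J<0.3051 | cruise [0.3051, 0.6103) | windmill J≥0.6103
J = 0.1383 → climb

J = 0.1383, regime = climb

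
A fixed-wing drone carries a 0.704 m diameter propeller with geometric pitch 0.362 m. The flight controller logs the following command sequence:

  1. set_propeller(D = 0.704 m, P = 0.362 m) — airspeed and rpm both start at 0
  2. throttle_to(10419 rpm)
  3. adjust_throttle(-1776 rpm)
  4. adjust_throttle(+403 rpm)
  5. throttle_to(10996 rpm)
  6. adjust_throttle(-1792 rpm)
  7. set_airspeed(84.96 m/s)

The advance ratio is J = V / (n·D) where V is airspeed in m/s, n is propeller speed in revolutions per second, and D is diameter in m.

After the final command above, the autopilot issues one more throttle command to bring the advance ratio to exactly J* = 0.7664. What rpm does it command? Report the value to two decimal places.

rpm = 9447.95

set_propeller: D = 0.704 m, P = 0.362 m (p = P/D = 0.514205); state ← (V=0, rpm=0)
throttle_to(10419): rpm ← 10419
adjust_throttle(-1776): rpm ← 10419 -1776 = 8643
adjust_throttle(+403): rpm ← 8643 +403 = 9046
throttle_to(10996): rpm ← 10996
adjust_throttle(-1792): rpm ← 10996 -1792 = 9204
set_airspeed(84.96): V ← 84.96 m/s
final state: V = 84.96 m/s, rpm = 9204 → n = rpm/60 = 153.400000 rev/s
target J* = 0.7664; solve J* = V/(n·D) for n: n = V/(J*·D) = 84.96/(0.7664 × 0.704) = 157.465838 rev/s
rpm = 60·n = 9447.950275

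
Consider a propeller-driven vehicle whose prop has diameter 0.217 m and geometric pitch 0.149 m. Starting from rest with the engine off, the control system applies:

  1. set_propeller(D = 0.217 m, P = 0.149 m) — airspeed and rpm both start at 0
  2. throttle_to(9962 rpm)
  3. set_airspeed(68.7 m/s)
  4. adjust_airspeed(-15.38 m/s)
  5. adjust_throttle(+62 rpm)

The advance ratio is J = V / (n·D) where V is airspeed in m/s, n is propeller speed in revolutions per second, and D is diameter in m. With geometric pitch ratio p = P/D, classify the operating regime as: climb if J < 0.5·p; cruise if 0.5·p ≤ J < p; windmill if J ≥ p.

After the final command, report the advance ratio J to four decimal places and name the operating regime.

J = 1.4708, regime = windmill

set_propeller: D = 0.217 m, P = 0.149 m (p = P/D = 0.686636); state ← (V=0, rpm=0)
throttle_to(9962): rpm ← 9962
set_airspeed(68.7): V ← 68.7 m/s
adjust_airspeed(-15.38): V ← 68.7 -15.38 = 53.32 m/s
adjust_throttle(+62): rpm ← 9962 +62 = 10024
final state: V = 53.32 m/s, rpm = 10024 → n = rpm/60 = 167.066667 rev/s
J = V / (n·D) = 53.32 / (167.066667 × 0.217) = 1.470756
regime bands: climb J<0.3433 | cruise [0.3433, 0.6866) | windmill J≥0.6866
J = 1.4708 → windmill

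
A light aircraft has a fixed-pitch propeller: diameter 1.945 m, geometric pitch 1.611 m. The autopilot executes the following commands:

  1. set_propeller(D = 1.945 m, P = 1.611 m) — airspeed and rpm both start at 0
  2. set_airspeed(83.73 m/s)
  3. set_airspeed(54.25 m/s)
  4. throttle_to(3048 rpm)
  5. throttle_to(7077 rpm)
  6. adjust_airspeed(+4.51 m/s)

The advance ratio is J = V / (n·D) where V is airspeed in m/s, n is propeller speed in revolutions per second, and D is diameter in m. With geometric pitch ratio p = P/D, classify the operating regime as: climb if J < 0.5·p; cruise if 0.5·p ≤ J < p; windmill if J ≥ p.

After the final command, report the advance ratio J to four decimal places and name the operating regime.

set_propeller: D = 1.945 m, P = 1.611 m (p = P/D = 0.828278); state ← (V=0, rpm=0)
set_airspeed(83.73): V ← 83.73 m/s
set_airspeed(54.25): V ← 54.25 m/s
throttle_to(3048): rpm ← 3048
throttle_to(7077): rpm ← 7077
adjust_airspeed(+4.51): V ← 54.25 +4.51 = 58.76 m/s
final state: V = 58.76 m/s, rpm = 7077 → n = rpm/60 = 117.950000 rev/s
J = V / (n·D) = 58.76 / (117.950000 × 1.945) = 0.256132
regime bands: climb J<0.4141 | cruise [0.4141, 0.8283) | windmill J≥0.8283
J = 0.2561 → climb

J = 0.2561, regime = climb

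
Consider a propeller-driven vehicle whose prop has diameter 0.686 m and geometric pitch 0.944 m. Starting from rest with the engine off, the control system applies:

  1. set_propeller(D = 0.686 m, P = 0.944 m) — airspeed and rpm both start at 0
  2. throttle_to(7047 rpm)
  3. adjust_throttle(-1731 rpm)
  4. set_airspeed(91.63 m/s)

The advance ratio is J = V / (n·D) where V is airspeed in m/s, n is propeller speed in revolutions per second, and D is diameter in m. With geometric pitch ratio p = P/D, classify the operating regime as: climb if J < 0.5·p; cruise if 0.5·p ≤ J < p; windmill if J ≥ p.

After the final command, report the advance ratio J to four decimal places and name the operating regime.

set_propeller: D = 0.686 m, P = 0.944 m (p = P/D = 1.376093); state ← (V=0, rpm=0)
throttle_to(7047): rpm ← 7047
adjust_throttle(-1731): rpm ← 7047 -1731 = 5316
set_airspeed(91.63): V ← 91.63 m/s
final state: V = 91.63 m/s, rpm = 5316 → n = rpm/60 = 88.600000 rev/s
J = V / (n·D) = 91.63 / (88.600000 × 0.686) = 1.507578
regime bands: climb J<0.6880 | cruise [0.6880, 1.3761) | windmill J≥1.3761
J = 1.5076 → windmill

J = 1.5076, regime = windmill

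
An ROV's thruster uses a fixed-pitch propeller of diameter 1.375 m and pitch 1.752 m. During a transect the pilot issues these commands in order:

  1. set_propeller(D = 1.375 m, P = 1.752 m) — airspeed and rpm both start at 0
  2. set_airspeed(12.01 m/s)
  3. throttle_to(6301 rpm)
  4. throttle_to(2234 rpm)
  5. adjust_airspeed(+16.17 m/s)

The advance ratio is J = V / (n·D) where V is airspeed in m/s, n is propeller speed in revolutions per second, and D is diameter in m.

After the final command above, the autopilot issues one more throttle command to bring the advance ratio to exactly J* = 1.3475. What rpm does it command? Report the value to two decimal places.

rpm = 912.56

set_propeller: D = 1.375 m, P = 1.752 m (p = P/D = 1.274182); state ← (V=0, rpm=0)
set_airspeed(12.01): V ← 12.01 m/s
throttle_to(6301): rpm ← 6301
throttle_to(2234): rpm ← 2234
adjust_airspeed(+16.17): V ← 12.01 +16.17 = 28.18 m/s
final state: V = 28.18 m/s, rpm = 2234 → n = rpm/60 = 37.233333 rev/s
target J* = 1.3475; solve J* = V/(n·D) for n: n = V/(J*·D) = 28.18/(1.3475 × 1.375) = 15.209310 rev/s
rpm = 60·n = 912.558610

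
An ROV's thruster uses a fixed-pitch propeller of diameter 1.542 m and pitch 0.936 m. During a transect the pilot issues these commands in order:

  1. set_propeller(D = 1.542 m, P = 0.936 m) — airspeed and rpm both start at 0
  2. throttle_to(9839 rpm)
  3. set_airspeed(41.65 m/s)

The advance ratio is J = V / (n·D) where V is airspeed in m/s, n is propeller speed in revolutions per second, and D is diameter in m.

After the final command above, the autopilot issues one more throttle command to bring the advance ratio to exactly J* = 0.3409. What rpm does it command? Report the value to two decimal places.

set_propeller: D = 1.542 m, P = 0.936 m (p = P/D = 0.607004); state ← (V=0, rpm=0)
throttle_to(9839): rpm ← 9839
set_airspeed(41.65): V ← 41.65 m/s
final state: V = 41.65 m/s, rpm = 9839 → n = rpm/60 = 163.983333 rev/s
target J* = 0.3409; solve J* = V/(n·D) for n: n = V/(J*·D) = 41.65/(0.3409 × 1.542) = 79.232550 rev/s
rpm = 60·n = 4753.952972

rpm = 4753.95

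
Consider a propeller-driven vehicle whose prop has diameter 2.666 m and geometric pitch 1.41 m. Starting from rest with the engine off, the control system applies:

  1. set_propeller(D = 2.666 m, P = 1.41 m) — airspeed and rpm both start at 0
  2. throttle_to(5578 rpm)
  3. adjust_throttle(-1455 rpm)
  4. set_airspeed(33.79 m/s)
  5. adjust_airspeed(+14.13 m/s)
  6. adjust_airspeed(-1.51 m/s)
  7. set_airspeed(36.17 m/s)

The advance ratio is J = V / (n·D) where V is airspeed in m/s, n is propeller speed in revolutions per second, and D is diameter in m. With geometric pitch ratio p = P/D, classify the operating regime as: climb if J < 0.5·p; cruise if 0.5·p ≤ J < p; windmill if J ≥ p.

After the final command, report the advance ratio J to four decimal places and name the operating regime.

J = 0.1974, regime = climb

set_propeller: D = 2.666 m, P = 1.41 m (p = P/D = 0.528882); state ← (V=0, rpm=0)
throttle_to(5578): rpm ← 5578
adjust_throttle(-1455): rpm ← 5578 -1455 = 4123
set_airspeed(33.79): V ← 33.79 m/s
adjust_airspeed(+14.13): V ← 33.79 +14.13 = 47.92 m/s
adjust_airspeed(-1.51): V ← 47.92 -1.51 = 46.41 m/s
set_airspeed(36.17): V ← 36.17 m/s
final state: V = 36.17 m/s, rpm = 4123 → n = rpm/60 = 68.716667 rev/s
J = V / (n·D) = 36.17 / (68.716667 × 2.666) = 0.197436
regime bands: climb J<0.2644 | cruise [0.2644, 0.5289) | windmill J≥0.5289
J = 0.1974 → climb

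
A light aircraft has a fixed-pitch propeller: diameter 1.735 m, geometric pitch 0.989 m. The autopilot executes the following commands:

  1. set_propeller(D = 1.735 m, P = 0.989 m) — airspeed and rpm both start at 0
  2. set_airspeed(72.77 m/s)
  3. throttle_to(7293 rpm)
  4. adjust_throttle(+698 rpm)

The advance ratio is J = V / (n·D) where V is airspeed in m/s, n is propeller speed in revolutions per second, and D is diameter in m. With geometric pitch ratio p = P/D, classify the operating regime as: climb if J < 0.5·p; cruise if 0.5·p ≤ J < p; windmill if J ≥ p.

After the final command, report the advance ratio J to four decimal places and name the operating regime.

J = 0.3149, regime = cruise

set_propeller: D = 1.735 m, P = 0.989 m (p = P/D = 0.570029); state ← (V=0, rpm=0)
set_airspeed(72.77): V ← 72.77 m/s
throttle_to(7293): rpm ← 7293
adjust_throttle(+698): rpm ← 7293 +698 = 7991
final state: V = 72.77 m/s, rpm = 7991 → n = rpm/60 = 133.183333 rev/s
J = V / (n·D) = 72.77 / (133.183333 × 1.735) = 0.314922
regime bands: climb J<0.2850 | cruise [0.2850, 0.5700) | windmill J≥0.5700
J = 0.3149 → cruise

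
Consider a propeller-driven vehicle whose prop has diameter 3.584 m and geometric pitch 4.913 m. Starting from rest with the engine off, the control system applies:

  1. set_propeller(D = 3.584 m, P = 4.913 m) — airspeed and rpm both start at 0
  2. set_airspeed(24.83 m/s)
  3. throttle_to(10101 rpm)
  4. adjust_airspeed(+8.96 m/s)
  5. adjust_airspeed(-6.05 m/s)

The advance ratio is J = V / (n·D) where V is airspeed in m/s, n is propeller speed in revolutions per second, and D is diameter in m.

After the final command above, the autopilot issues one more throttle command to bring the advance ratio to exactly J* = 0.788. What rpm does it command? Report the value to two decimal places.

set_propeller: D = 3.584 m, P = 4.913 m (p = P/D = 1.370815); state ← (V=0, rpm=0)
set_airspeed(24.83): V ← 24.83 m/s
throttle_to(10101): rpm ← 10101
adjust_airspeed(+8.96): V ← 24.83 +8.96 = 33.79 m/s
adjust_airspeed(-6.05): V ← 33.79 -6.05 = 27.74 m/s
final state: V = 27.74 m/s, rpm = 10101 → n = rpm/60 = 168.350000 rev/s
target J* = 0.788; solve J* = V/(n·D) for n: n = V/(J*·D) = 27.74/(0.788 × 3.584) = 9.822278 rev/s
rpm = 60·n = 589.336702

rpm = 589.34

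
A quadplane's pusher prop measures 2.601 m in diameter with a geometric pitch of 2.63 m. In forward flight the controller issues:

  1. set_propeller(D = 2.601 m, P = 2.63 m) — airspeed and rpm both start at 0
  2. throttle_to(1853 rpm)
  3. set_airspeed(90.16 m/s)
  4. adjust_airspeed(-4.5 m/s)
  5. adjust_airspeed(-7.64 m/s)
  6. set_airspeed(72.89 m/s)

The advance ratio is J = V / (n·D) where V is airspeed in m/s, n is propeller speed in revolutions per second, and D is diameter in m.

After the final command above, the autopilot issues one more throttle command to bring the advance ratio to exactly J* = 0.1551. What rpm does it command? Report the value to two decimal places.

set_propeller: D = 2.601 m, P = 2.63 m (p = P/D = 1.011150); state ← (V=0, rpm=0)
throttle_to(1853): rpm ← 1853
set_airspeed(90.16): V ← 90.16 m/s
adjust_airspeed(-4.5): V ← 90.16 -4.5 = 85.66 m/s
adjust_airspeed(-7.64): V ← 85.66 -7.64 = 78.02 m/s
set_airspeed(72.89): V ← 72.89 m/s
final state: V = 72.89 m/s, rpm = 1853 → n = rpm/60 = 30.883333 rev/s
target J* = 0.1551; solve J* = V/(n·D) for n: n = V/(J*·D) = 72.89/(0.1551 × 2.601) = 180.682379 rev/s
rpm = 60·n = 10840.942741

rpm = 10840.94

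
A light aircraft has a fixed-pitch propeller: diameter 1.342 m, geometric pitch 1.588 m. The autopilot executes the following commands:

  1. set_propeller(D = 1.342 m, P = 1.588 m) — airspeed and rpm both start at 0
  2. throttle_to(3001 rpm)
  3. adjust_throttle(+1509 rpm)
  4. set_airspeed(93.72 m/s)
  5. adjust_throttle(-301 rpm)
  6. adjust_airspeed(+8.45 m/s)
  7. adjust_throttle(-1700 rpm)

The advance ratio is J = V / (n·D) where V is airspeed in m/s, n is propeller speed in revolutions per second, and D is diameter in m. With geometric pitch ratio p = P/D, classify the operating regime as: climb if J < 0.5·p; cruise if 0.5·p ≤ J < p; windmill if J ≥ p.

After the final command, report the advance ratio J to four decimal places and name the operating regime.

set_propeller: D = 1.342 m, P = 1.588 m (p = P/D = 1.183308); state ← (V=0, rpm=0)
throttle_to(3001): rpm ← 3001
adjust_throttle(+1509): rpm ← 3001 +1509 = 4510
set_airspeed(93.72): V ← 93.72 m/s
adjust_throttle(-301): rpm ← 4510 -301 = 4209
adjust_airspeed(+8.45): V ← 93.72 +8.45 = 102.17 m/s
adjust_throttle(-1700): rpm ← 4209 -1700 = 2509
final state: V = 102.17 m/s, rpm = 2509 → n = rpm/60 = 41.816667 rev/s
J = V / (n·D) = 102.17 / (41.816667 × 1.342) = 1.820629
regime bands: climb J<0.5917 | cruise [0.5917, 1.1833) | windmill J≥1.1833
J = 1.8206 → windmill

J = 1.8206, regime = windmill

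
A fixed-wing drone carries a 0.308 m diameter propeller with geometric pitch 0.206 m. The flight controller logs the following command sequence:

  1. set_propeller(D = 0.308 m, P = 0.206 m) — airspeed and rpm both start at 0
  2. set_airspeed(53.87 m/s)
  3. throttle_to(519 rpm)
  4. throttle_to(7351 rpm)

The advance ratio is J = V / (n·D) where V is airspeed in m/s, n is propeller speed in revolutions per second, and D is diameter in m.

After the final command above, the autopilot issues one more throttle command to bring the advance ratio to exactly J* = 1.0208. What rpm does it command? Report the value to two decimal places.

rpm = 10280.33

set_propeller: D = 0.308 m, P = 0.206 m (p = P/D = 0.668831); state ← (V=0, rpm=0)
set_airspeed(53.87): V ← 53.87 m/s
throttle_to(519): rpm ← 519
throttle_to(7351): rpm ← 7351
final state: V = 53.87 m/s, rpm = 7351 → n = rpm/60 = 122.516667 rev/s
target J* = 1.0208; solve J* = V/(n·D) for n: n = V/(J*·D) = 53.87/(1.0208 × 0.308) = 171.338751 rev/s
rpm = 60·n = 10280.325082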